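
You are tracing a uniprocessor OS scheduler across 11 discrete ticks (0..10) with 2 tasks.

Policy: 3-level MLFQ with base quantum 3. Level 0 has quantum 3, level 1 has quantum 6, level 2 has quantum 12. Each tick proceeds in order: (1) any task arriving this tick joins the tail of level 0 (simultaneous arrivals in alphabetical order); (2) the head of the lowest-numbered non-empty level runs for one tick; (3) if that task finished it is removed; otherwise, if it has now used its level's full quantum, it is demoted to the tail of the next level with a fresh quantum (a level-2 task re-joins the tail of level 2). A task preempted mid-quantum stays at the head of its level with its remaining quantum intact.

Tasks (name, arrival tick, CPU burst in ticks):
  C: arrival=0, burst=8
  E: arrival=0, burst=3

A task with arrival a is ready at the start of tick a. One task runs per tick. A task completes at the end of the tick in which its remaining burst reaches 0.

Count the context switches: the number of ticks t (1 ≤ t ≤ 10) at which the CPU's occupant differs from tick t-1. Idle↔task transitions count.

t=0: L0/L1/L2 = CE/-/- → run C
t=1: L0/L1/L2 = CE/-/- → run C
t=2: L0/L1/L2 = CE/-/- → run C
t=3: L0/L1/L2 = E/C/- → run E
t=4: L0/L1/L2 = E/C/- → run E
t=5: L0/L1/L2 = E/C/- → run E
t=6: L0/L1/L2 = -/C/- → run C
t=7: L0/L1/L2 = -/C/- → run C
t=8: L0/L1/L2 = -/C/- → run C
t=9: L0/L1/L2 = -/C/- → run C
t=10: L0/L1/L2 = -/C/- → run C

context switches = 2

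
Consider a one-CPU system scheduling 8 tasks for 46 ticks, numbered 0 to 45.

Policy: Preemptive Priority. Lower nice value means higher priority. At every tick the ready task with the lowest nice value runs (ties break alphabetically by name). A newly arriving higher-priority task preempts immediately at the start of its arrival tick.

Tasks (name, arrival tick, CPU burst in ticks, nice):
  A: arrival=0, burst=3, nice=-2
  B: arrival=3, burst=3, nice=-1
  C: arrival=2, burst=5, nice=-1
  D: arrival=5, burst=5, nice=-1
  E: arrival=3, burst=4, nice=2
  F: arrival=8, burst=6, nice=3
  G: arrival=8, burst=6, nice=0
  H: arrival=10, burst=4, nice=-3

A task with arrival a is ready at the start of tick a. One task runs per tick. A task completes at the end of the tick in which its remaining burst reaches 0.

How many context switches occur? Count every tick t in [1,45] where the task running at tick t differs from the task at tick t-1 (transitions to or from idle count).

t=0: ready={A} → run A
t=1: ready={A} → run A
t=2: ready={A,C} → run A
t=3: ready={B,C,E} → run B
t=4: ready={B,C,E} → run B
t=5: ready={B,C,D,E} → run B
t=6: ready={C,D,E} → run C
t=7: ready={C,D,E} → run C
t=8: ready={C,D,E,F,G} → run C
t=9: ready={C,D,E,F,G} → run C
t=10: ready={C,D,E,F,G,H} → run H
t=11: ready={C,D,E,F,G,H} → run H
t=12: ready={C,D,E,F,G,H} → run H
t=13: ready={C,D,E,F,G,H} → run H
t=14: ready={C,D,E,F,G} → run C
t=15: ready={D,E,F,G} → run D
t=16: ready={D,E,F,G} → run D
t=17: ready={D,E,F,G} → run D
t=18: ready={D,E,F,G} → run D
t=19: ready={D,E,F,G} → run D
t=20: ready={E,F,G} → run G
t=21: ready={E,F,G} → run G
t=22: ready={E,F,G} → run G
t=23: ready={E,F,G} → run G
t=24: ready={E,F,G} → run G
t=25: ready={E,F,G} → run G
t=26: ready={E,F} → run E
t=27: ready={E,F} → run E
t=28: ready={E,F} → run E
t=29: ready={E,F} → run E
t=30: ready={F} → run F
t=31: ready={F} → run F
t=32: ready={F} → run F
t=33: ready={F} → run F
t=34: ready={F} → run F
t=35: ready={F} → run F
t=36: (idle)
t=37: (idle)
t=38: (idle)
t=39: (idle)
t=40: (idle)
t=41: (idle)
t=42: (idle)
t=43: (idle)
t=44: (idle)
t=45: (idle)

context switches = 9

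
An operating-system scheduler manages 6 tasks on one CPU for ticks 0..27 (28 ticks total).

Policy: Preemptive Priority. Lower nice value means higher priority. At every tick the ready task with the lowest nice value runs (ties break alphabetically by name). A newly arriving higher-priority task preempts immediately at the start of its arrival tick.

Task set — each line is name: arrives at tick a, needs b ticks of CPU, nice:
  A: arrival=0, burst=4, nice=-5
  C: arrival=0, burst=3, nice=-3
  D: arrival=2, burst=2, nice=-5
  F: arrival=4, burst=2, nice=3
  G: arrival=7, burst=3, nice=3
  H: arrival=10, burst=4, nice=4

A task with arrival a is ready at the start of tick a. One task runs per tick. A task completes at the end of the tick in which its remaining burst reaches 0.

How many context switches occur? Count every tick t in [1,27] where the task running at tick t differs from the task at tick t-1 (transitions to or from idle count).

context switches = 6

t=0: ready={A,C} → run A
t=1: ready={A,C} → run A
t=2: ready={A,C,D} → run A
t=3: ready={A,C,D} → run A
t=4: ready={C,D,F} → run D
t=5: ready={C,D,F} → run D
t=6: ready={C,F} → run C
t=7: ready={C,F,G} → run C
t=8: ready={C,F,G} → run C
t=9: ready={F,G} → run F
t=10: ready={F,G,H} → run F
t=11: ready={G,H} → run G
t=12: ready={G,H} → run G
t=13: ready={G,H} → run G
t=14: ready={H} → run H
t=15: ready={H} → run H
t=16: ready={H} → run H
t=17: ready={H} → run H
t=18: (idle)
t=19: (idle)
t=20: (idle)
t=21: (idle)
t=22: (idle)
t=23: (idle)
t=24: (idle)
t=25: (idle)
t=26: (idle)
t=27: (idle)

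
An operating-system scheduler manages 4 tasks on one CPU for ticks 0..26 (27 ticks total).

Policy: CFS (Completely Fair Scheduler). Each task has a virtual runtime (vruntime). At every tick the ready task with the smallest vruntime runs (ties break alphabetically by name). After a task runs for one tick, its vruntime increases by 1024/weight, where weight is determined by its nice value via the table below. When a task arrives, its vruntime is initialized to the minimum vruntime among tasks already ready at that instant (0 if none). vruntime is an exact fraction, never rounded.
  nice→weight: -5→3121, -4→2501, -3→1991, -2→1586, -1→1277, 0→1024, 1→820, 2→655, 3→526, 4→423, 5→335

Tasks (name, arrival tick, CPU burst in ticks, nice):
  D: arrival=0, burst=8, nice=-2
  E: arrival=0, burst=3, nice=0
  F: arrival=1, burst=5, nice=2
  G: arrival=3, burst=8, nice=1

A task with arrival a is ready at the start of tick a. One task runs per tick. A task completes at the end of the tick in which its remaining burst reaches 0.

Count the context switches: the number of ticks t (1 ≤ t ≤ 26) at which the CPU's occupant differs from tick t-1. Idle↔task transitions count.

context switches = 21

t=0: vr[D=0 E=0] → run D
t=1: vr[D=512/793 E=0 F=0] → run E
t=2: vr[D=512/793 E=1 F=0] → run F
t=3: vr[D=512/793 E=1 F=1024/655 G=512/793] → run D
t=4: vr[D=1024/793 E=1 F=1024/655 G=512/793] → run G
t=5: vr[D=1024/793 E=1 F=1024/655 G=307968/162565] → run E
t=6: vr[D=1024/793 E=2 F=1024/655 G=307968/162565] → run D
t=7: vr[D=1536/793 E=2 F=1024/655 G=307968/162565] → run F
t=8: vr[D=1536/793 E=2 F=2048/655 G=307968/162565] → run G
t=9: vr[D=1536/793 E=2 F=2048/655 G=510976/162565] → run D
t=10: vr[D=2048/793 E=2 F=2048/655 G=510976/162565] → run E
t=11: vr[D=2048/793 F=2048/655 G=510976/162565] → run D
t=12: vr[D=2560/793 F=2048/655 G=510976/162565] → run F
t=13: vr[D=2560/793 F=3072/655 G=510976/162565] → run G
t=14: vr[D=2560/793 F=3072/655 G=713984/162565] → run D
t=15: vr[D=3072/793 F=3072/655 G=713984/162565] → run D
t=16: vr[D=3584/793 F=3072/655 G=713984/162565] → run G
t=17: vr[D=3584/793 F=3072/655 G=916992/162565] → run D
t=18: vr[F=3072/655 G=916992/162565] → run F
t=19: vr[F=4096/655 G=916992/162565] → run G
t=20: vr[F=4096/655 G=224000/32513] → run F
t=21: vr[G=224000/32513] → run G
t=22: vr[G=1323008/162565] → run G
t=23: vr[G=1526016/162565] → run G
t=24: (idle)
t=25: (idle)
t=26: (idle)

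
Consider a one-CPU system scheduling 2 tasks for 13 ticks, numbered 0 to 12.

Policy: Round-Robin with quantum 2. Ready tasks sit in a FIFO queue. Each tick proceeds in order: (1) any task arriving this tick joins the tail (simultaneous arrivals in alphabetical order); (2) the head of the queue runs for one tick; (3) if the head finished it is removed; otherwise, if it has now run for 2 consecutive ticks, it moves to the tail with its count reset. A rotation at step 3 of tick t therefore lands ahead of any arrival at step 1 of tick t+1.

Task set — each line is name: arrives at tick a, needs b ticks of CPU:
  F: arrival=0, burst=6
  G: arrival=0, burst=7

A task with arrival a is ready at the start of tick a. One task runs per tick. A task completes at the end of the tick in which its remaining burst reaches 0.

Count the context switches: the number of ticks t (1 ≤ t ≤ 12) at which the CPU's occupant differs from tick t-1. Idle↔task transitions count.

t=0: queue=[F,G] q_used=0 → run F
t=1: queue=[F,G] q_used=1 → run F
t=2: queue=[G,F] q_used=0 → run G
t=3: queue=[G,F] q_used=1 → run G
t=4: queue=[F,G] q_used=0 → run F
t=5: queue=[F,G] q_used=1 → run F
t=6: queue=[G,F] q_used=0 → run G
t=7: queue=[G,F] q_used=1 → run G
t=8: queue=[F,G] q_used=0 → run F
t=9: queue=[F,G] q_used=1 → run F
t=10: queue=[G] q_used=0 → run G
t=11: queue=[G] q_used=1 → run G
t=12: queue=[G] q_used=0 → run G

context switches = 5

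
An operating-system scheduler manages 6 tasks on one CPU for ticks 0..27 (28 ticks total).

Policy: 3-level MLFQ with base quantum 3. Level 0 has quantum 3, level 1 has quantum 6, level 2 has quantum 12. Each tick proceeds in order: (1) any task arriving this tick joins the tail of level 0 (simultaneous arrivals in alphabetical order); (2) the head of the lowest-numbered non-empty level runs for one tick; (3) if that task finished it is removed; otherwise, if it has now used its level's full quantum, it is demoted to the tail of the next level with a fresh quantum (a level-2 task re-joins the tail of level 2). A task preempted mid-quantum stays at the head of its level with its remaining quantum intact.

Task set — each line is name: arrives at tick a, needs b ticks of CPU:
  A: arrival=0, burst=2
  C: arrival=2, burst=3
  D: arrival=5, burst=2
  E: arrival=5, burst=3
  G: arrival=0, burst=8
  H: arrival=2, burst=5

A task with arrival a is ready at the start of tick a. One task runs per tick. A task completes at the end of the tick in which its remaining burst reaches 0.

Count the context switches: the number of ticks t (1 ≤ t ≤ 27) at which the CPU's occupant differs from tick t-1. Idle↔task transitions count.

t=0: L0/L1/L2 = AG/-/- → run A
t=1: L0/L1/L2 = AG/-/- → run A
t=2: L0/L1/L2 = GCH/-/- → run G
t=3: L0/L1/L2 = GCH/-/- → run G
t=4: L0/L1/L2 = GCH/-/- → run G
t=5: L0/L1/L2 = CHDE/G/- → run C
t=6: L0/L1/L2 = CHDE/G/- → run C
t=7: L0/L1/L2 = CHDE/G/- → run C
t=8: L0/L1/L2 = HDE/G/- → run H
t=9: L0/L1/L2 = HDE/G/- → run H
t=10: L0/L1/L2 = HDE/G/- → run H
t=11: L0/L1/L2 = DE/GH/- → run D
t=12: L0/L1/L2 = DE/GH/- → run D
t=13: L0/L1/L2 = E/GH/- → run E
t=14: L0/L1/L2 = E/GH/- → run E
t=15: L0/L1/L2 = E/GH/- → run E
t=16: L0/L1/L2 = -/GH/- → run G
t=17: L0/L1/L2 = -/GH/- → run G
t=18: L0/L1/L2 = -/GH/- → run G
t=19: L0/L1/L2 = -/GH/- → run G
t=20: L0/L1/L2 = -/GH/- → run G
t=21: L0/L1/L2 = -/H/- → run H
t=22: L0/L1/L2 = -/H/- → run H
t=23: (idle)
t=24: (idle)
t=25: (idle)
t=26: (idle)
t=27: (idle)

context switches = 8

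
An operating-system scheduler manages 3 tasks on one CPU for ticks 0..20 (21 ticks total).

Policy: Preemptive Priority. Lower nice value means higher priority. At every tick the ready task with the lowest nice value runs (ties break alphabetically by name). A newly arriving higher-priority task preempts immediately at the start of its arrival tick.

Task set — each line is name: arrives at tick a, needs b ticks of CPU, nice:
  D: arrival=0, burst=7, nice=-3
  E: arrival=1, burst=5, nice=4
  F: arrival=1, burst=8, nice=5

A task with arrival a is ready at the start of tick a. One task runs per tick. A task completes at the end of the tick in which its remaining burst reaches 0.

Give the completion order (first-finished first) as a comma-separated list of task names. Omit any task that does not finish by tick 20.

t=0: ready={D} → run D
t=1: ready={D,E,F} → run D
t=2: ready={D,E,F} → run D
t=3: ready={D,E,F} → run D
t=4: ready={D,E,F} → run D
t=5: ready={D,E,F} → run D
t=6: ready={D,E,F} → run D
t=7: ready={E,F} → run E
t=8: ready={E,F} → run E
t=9: ready={E,F} → run E
t=10: ready={E,F} → run E
t=11: ready={E,F} → run E
t=12: ready={F} → run F
t=13: ready={F} → run F
t=14: ready={F} → run F
t=15: ready={F} → run F
t=16: ready={F} → run F
t=17: ready={F} → run F
t=18: ready={F} → run F
t=19: ready={F} → run F
t=20: (idle)

completion order = D, E, F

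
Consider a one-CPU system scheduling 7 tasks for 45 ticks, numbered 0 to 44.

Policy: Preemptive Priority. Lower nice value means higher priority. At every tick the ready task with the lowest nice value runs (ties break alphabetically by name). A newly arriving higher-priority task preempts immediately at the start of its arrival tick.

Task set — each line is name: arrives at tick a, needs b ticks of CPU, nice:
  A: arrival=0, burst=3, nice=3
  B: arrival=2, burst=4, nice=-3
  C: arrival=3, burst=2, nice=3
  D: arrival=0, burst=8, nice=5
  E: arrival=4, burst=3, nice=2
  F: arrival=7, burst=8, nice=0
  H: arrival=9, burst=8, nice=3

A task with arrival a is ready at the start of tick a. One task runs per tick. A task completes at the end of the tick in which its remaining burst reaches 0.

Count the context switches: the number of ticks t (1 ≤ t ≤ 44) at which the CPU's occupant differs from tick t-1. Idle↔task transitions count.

t=0: ready={A,D} → run A
t=1: ready={A,D} → run A
t=2: ready={A,B,D} → run B
t=3: ready={A,B,C,D} → run B
t=4: ready={A,B,C,D,E} → run B
t=5: ready={A,B,C,D,E} → run B
t=6: ready={A,C,D,E} → run E
t=7: ready={A,C,D,E,F} → run F
t=8: ready={A,C,D,E,F} → run F
t=9: ready={A,C,D,E,F,H} → run F
t=10: ready={A,C,D,E,F,H} → run F
t=11: ready={A,C,D,E,F,H} → run F
t=12: ready={A,C,D,E,F,H} → run F
t=13: ready={A,C,D,E,F,H} → run F
t=14: ready={A,C,D,E,F,H} → run F
t=15: ready={A,C,D,E,H} → run E
t=16: ready={A,C,D,E,H} → run E
t=17: ready={A,C,D,H} → run A
t=18: ready={C,D,H} → run C
t=19: ready={C,D,H} → run C
t=20: ready={D,H} → run H
t=21: ready={D,H} → run H
t=22: ready={D,H} → run H
t=23: ready={D,H} → run H
t=24: ready={D,H} → run H
t=25: ready={D,H} → run H
t=26: ready={D,H} → run H
t=27: ready={D,H} → run H
t=28: ready={D} → run D
t=29: ready={D} → run D
t=30: ready={D} → run D
t=31: ready={D} → run D
t=32: ready={D} → run D
t=33: ready={D} → run D
t=34: ready={D} → run D
t=35: ready={D} → run D
t=36: (idle)
t=37: (idle)
t=38: (idle)
t=39: (idle)
t=40: (idle)
t=41: (idle)
t=42: (idle)
t=43: (idle)
t=44: (idle)

context switches = 9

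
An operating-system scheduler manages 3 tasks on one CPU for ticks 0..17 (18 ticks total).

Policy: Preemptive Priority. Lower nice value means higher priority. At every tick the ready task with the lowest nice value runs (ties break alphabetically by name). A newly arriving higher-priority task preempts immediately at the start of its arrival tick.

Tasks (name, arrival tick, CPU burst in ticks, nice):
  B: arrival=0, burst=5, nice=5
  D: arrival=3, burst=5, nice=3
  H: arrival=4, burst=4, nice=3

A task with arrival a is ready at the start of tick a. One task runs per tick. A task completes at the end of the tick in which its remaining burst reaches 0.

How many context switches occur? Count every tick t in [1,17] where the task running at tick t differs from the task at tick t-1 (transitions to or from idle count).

t=0: ready={B} → run B
t=1: ready={B} → run B
t=2: ready={B} → run B
t=3: ready={B,D} → run D
t=4: ready={B,D,H} → run D
t=5: ready={B,D,H} → run D
t=6: ready={B,D,H} → run D
t=7: ready={B,D,H} → run D
t=8: ready={B,H} → run H
t=9: ready={B,H} → run H
t=10: ready={B,H} → run H
t=11: ready={B,H} → run H
t=12: ready={B} → run B
t=13: ready={B} → run B
t=14: (idle)
t=15: (idle)
t=16: (idle)
t=17: (idle)

context switches = 4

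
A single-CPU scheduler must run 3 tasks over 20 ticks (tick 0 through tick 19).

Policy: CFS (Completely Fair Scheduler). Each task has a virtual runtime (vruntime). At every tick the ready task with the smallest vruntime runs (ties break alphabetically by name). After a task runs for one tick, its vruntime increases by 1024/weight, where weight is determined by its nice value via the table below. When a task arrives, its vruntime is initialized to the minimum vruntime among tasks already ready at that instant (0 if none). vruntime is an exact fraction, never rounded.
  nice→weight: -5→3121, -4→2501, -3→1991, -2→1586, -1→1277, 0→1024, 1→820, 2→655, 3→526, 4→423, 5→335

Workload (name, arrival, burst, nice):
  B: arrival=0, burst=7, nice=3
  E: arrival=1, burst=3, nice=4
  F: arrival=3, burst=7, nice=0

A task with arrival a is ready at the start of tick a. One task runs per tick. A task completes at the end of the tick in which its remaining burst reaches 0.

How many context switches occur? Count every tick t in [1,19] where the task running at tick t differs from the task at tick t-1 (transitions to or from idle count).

context switches = 15

t=0: vr[B=0] → run B
t=1: vr[B=512/263 E=512/263] → run B
t=2: vr[B=1024/263 E=512/263] → run E
t=3: vr[B=1024/263 E=485888/111249 F=1024/263] → run B
t=4: vr[B=1536/263 E=485888/111249 F=1024/263] → run F
t=5: vr[B=1536/263 E=485888/111249 F=1287/263] → run E
t=6: vr[B=1536/263 E=755200/111249 F=1287/263] → run F
t=7: vr[B=1536/263 E=755200/111249 F=1550/263] → run B
t=8: vr[B=2048/263 E=755200/111249 F=1550/263] → run F
t=9: vr[B=2048/263 E=755200/111249 F=1813/263] → run E
t=10: vr[B=2048/263 F=1813/263] → run F
t=11: vr[B=2048/263 F=2076/263] → run B
t=12: vr[B=2560/263 F=2076/263] → run F
t=13: vr[B=2560/263 F=2339/263] → run F
t=14: vr[B=2560/263 F=2602/263] → run B
t=15: vr[B=3072/263 F=2602/263] → run F
t=16: vr[B=3072/263] → run B
t=17: (idle)
t=18: (idle)
t=19: (idle)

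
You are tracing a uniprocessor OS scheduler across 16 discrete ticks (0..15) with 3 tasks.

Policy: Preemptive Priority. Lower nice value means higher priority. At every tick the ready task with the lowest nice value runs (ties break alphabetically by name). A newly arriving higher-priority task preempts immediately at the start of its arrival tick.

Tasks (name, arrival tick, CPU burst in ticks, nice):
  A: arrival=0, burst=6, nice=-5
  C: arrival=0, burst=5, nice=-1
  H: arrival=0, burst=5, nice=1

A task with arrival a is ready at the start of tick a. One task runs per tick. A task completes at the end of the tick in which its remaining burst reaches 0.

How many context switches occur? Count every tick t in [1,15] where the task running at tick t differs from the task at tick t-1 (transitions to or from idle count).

context switches = 2

t=0: ready={A,C,H} → run A
t=1: ready={A,C,H} → run A
t=2: ready={A,C,H} → run A
t=3: ready={A,C,H} → run A
t=4: ready={A,C,H} → run A
t=5: ready={A,C,H} → run A
t=6: ready={C,H} → run C
t=7: ready={C,H} → run C
t=8: ready={C,H} → run C
t=9: ready={C,H} → run C
t=10: ready={C,H} → run C
t=11: ready={H} → run H
t=12: ready={H} → run H
t=13: ready={H} → run H
t=14: ready={H} → run H
t=15: ready={H} → run H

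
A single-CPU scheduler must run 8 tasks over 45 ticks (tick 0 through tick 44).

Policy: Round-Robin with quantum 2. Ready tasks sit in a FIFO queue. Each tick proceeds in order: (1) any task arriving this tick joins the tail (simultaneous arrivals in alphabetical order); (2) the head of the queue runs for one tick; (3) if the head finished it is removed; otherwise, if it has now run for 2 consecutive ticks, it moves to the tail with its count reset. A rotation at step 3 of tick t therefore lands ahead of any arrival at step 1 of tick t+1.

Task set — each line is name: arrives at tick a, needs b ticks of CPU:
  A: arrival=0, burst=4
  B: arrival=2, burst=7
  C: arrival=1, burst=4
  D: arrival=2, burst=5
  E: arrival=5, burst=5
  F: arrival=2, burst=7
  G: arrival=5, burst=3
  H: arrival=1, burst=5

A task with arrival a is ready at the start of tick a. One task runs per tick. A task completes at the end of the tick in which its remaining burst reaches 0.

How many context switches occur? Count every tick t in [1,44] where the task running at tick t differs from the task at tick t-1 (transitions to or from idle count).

t=0: queue=[A] q_used=0 → run A
t=1: queue=[A,C,H] q_used=1 → run A
t=2: queue=[C,H,A,B,D,F] q_used=0 → run C
t=3: queue=[C,H,A,B,D,F] q_used=1 → run C
t=4: queue=[H,A,B,D,F,C] q_used=0 → run H
t=5: queue=[H,A,B,D,F,C,E,G] q_used=1 → run H
t=6: queue=[A,B,D,F,C,E,G,H] q_used=0 → run A
t=7: queue=[A,B,D,F,C,E,G,H] q_used=1 → run A
t=8: queue=[B,D,F,C,E,G,H] q_used=0 → run B
t=9: queue=[B,D,F,C,E,G,H] q_used=1 → run B
t=10: queue=[D,F,C,E,G,H,B] q_used=0 → run D
t=11: queue=[D,F,C,E,G,H,B] q_used=1 → run D
t=12: queue=[F,C,E,G,H,B,D] q_used=0 → run F
t=13: queue=[F,C,E,G,H,B,D] q_used=1 → run F
t=14: queue=[C,E,G,H,B,D,F] q_used=0 → run C
t=15: queue=[C,E,G,H,B,D,F] q_used=1 → run C
t=16: queue=[E,G,H,B,D,F] q_used=0 → run E
t=17: queue=[E,G,H,B,D,F] q_used=1 → run E
t=18: queue=[G,H,B,D,F,E] q_used=0 → run G
t=19: queue=[G,H,B,D,F,E] q_used=1 → run G
t=20: queue=[H,B,D,F,E,G] q_used=0 → run H
t=21: queue=[H,B,D,F,E,G] q_used=1 → run H
t=22: queue=[B,D,F,E,G,H] q_used=0 → run B
t=23: queue=[B,D,F,E,G,H] q_used=1 → run B
t=24: queue=[D,F,E,G,H,B] q_used=0 → run D
t=25: queue=[D,F,E,G,H,B] q_used=1 → run D
t=26: queue=[F,E,G,H,B,D] q_used=0 → run F
t=27: queue=[F,E,G,H,B,D] q_used=1 → run F
t=28: queue=[E,G,H,B,D,F] q_used=0 → run E
t=29: queue=[E,G,H,B,D,F] q_used=1 → run E
t=30: queue=[G,H,B,D,F,E] q_used=0 → run G
t=31: queue=[H,B,D,F,E] q_used=0 → run H
t=32: queue=[B,D,F,E] q_used=0 → run B
t=33: queue=[B,D,F,E] q_used=1 → run B
t=34: queue=[D,F,E,B] q_used=0 → run D
t=35: queue=[F,E,B] q_used=0 → run F
t=36: queue=[F,E,B] q_used=1 → run F
t=37: queue=[E,B,F] q_used=0 → run E
t=38: queue=[B,F] q_used=0 → run B
t=39: queue=[F] q_used=0 → run F
t=40: (idle)
t=41: (idle)
t=42: (idle)
t=43: (idle)
t=44: (idle)

context switches = 23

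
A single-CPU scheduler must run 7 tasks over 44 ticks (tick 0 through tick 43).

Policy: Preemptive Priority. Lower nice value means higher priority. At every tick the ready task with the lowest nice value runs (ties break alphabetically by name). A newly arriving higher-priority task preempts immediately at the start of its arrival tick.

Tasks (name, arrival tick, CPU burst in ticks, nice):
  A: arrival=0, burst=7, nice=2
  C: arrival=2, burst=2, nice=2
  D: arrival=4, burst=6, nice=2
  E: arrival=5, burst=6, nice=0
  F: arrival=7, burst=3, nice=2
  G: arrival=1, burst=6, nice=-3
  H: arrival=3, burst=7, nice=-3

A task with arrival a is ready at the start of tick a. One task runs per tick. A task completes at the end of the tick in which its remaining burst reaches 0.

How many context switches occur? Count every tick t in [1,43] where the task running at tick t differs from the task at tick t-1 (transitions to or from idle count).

context switches = 8

t=0: ready={A} → run A
t=1: ready={A,G} → run G
t=2: ready={A,C,G} → run G
t=3: ready={A,C,G,H} → run G
t=4: ready={A,C,D,G,H} → run G
t=5: ready={A,C,D,E,G,H} → run G
t=6: ready={A,C,D,E,G,H} → run G
t=7: ready={A,C,D,E,F,H} → run H
t=8: ready={A,C,D,E,F,H} → run H
t=9: ready={A,C,D,E,F,H} → run H
t=10: ready={A,C,D,E,F,H} → run H
t=11: ready={A,C,D,E,F,H} → run H
t=12: ready={A,C,D,E,F,H} → run H
t=13: ready={A,C,D,E,F,H} → run H
t=14: ready={A,C,D,E,F} → run E
t=15: ready={A,C,D,E,F} → run E
t=16: ready={A,C,D,E,F} → run E
t=17: ready={A,C,D,E,F} → run E
t=18: ready={A,C,D,E,F} → run E
t=19: ready={A,C,D,E,F} → run E
t=20: ready={A,C,D,F} → run A
t=21: ready={A,C,D,F} → run A
t=22: ready={A,C,D,F} → run A
t=23: ready={A,C,D,F} → run A
t=24: ready={A,C,D,F} → run A
t=25: ready={A,C,D,F} → run A
t=26: ready={C,D,F} → run C
t=27: ready={C,D,F} → run C
t=28: ready={D,F} → run D
t=29: ready={D,F} → run D
t=30: ready={D,F} → run D
t=31: ready={D,F} → run D
t=32: ready={D,F} → run D
t=33: ready={D,F} → run D
t=34: ready={F} → run F
t=35: ready={F} → run F
t=36: ready={F} → run F
t=37: (idle)
t=38: (idle)
t=39: (idle)
t=40: (idle)
t=41: (idle)
t=42: (idle)
t=43: (idle)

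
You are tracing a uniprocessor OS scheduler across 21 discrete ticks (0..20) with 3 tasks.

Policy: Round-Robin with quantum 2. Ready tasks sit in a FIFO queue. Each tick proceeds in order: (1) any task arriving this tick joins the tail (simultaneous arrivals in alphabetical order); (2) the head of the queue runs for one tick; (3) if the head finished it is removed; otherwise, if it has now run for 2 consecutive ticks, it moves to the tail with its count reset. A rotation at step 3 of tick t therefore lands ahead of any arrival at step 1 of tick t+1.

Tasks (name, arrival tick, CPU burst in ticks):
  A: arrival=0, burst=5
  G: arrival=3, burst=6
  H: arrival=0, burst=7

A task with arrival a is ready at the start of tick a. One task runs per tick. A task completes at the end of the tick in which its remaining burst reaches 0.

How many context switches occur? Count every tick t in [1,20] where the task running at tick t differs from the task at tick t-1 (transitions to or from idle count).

context switches = 10

t=0: queue=[A,H] q_used=0 → run A
t=1: queue=[A,H] q_used=1 → run A
t=2: queue=[H,A] q_used=0 → run H
t=3: queue=[H,A,G] q_used=1 → run H
t=4: queue=[A,G,H] q_used=0 → run A
t=5: queue=[A,G,H] q_used=1 → run A
t=6: queue=[G,H,A] q_used=0 → run G
t=7: queue=[G,H,A] q_used=1 → run G
t=8: queue=[H,A,G] q_used=0 → run H
t=9: queue=[H,A,G] q_used=1 → run H
t=10: queue=[A,G,H] q_used=0 → run A
t=11: queue=[G,H] q_used=0 → run G
t=12: queue=[G,H] q_used=1 → run G
t=13: queue=[H,G] q_used=0 → run H
t=14: queue=[H,G] q_used=1 → run H
t=15: queue=[G,H] q_used=0 → run G
t=16: queue=[G,H] q_used=1 → run G
t=17: queue=[H] q_used=0 → run H
t=18: (idle)
t=19: (idle)
t=20: (idle)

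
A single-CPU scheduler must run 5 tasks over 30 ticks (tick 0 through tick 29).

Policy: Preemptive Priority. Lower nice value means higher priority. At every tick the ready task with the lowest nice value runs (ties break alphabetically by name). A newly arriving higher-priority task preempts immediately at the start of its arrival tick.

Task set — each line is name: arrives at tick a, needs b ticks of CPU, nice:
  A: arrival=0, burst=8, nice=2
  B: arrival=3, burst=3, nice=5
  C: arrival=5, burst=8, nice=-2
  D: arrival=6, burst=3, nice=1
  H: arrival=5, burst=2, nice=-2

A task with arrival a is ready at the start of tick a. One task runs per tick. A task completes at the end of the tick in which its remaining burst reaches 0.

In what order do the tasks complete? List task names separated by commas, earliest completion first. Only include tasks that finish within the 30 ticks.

completion order = C, H, D, A, B

t=0: ready={A} → run A
t=1: ready={A} → run A
t=2: ready={A} → run A
t=3: ready={A,B} → run A
t=4: ready={A,B} → run A
t=5: ready={A,B,C,H} → run C
t=6: ready={A,B,C,D,H} → run C
t=7: ready={A,B,C,D,H} → run C
t=8: ready={A,B,C,D,H} → run C
t=9: ready={A,B,C,D,H} → run C
t=10: ready={A,B,C,D,H} → run C
t=11: ready={A,B,C,D,H} → run C
t=12: ready={A,B,C,D,H} → run C
t=13: ready={A,B,D,H} → run H
t=14: ready={A,B,D,H} → run H
t=15: ready={A,B,D} → run D
t=16: ready={A,B,D} → run D
t=17: ready={A,B,D} → run D
t=18: ready={A,B} → run A
t=19: ready={A,B} → run A
t=20: ready={A,B} → run A
t=21: ready={B} → run B
t=22: ready={B} → run B
t=23: ready={B} → run B
t=24: (idle)
t=25: (idle)
t=26: (idle)
t=27: (idle)
t=28: (idle)
t=29: (idle)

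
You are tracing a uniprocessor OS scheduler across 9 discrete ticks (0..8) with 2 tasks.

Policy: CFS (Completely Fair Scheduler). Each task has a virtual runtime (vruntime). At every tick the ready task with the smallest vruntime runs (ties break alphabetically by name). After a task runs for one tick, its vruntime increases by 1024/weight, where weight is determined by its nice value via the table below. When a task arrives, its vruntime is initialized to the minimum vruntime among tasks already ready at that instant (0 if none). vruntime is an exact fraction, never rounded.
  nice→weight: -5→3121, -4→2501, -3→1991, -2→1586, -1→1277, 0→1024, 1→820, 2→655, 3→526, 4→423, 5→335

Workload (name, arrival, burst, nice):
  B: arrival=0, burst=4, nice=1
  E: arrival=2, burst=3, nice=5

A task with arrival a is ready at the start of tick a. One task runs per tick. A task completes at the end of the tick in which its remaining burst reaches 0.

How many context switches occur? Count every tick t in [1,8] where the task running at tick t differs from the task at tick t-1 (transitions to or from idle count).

context switches = 4

t=0: vr[B=0] → run B
t=1: vr[B=256/205] → run B
t=2: vr[B=512/205 E=512/205] → run B
t=3: vr[B=768/205 E=512/205] → run E
t=4: vr[B=768/205 E=76288/13735] → run B
t=5: vr[E=76288/13735] → run E
t=6: vr[E=118272/13735] → run E
t=7: (idle)
t=8: (idle)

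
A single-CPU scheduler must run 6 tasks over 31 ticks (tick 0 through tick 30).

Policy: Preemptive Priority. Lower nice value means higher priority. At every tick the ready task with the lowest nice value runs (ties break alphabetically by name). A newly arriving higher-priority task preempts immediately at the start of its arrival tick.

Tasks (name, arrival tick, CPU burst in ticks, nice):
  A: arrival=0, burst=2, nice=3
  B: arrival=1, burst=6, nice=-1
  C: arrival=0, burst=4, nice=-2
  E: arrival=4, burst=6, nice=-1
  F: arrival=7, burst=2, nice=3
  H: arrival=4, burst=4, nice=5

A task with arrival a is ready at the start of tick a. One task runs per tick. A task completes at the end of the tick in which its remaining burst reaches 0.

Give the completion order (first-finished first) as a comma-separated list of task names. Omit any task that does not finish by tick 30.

t=0: ready={A,C} → run C
t=1: ready={A,B,C} → run C
t=2: ready={A,B,C} → run C
t=3: ready={A,B,C} → run C
t=4: ready={A,B,E,H} → run B
t=5: ready={A,B,E,H} → run B
t=6: ready={A,B,E,H} → run B
t=7: ready={A,B,E,F,H} → run B
t=8: ready={A,B,E,F,H} → run B
t=9: ready={A,B,E,F,H} → run B
t=10: ready={A,E,F,H} → run E
t=11: ready={A,E,F,H} → run E
t=12: ready={A,E,F,H} → run E
t=13: ready={A,E,F,H} → run E
t=14: ready={A,E,F,H} → run E
t=15: ready={A,E,F,H} → run E
t=16: ready={A,F,H} → run A
t=17: ready={A,F,H} → run A
t=18: ready={F,H} → run F
t=19: ready={F,H} → run F
t=20: ready={H} → run H
t=21: ready={H} → run H
t=22: ready={H} → run H
t=23: ready={H} → run H
t=24: (idle)
t=25: (idle)
t=26: (idle)
t=27: (idle)
t=28: (idle)
t=29: (idle)
t=30: (idle)

completion order = C, B, E, A, F, H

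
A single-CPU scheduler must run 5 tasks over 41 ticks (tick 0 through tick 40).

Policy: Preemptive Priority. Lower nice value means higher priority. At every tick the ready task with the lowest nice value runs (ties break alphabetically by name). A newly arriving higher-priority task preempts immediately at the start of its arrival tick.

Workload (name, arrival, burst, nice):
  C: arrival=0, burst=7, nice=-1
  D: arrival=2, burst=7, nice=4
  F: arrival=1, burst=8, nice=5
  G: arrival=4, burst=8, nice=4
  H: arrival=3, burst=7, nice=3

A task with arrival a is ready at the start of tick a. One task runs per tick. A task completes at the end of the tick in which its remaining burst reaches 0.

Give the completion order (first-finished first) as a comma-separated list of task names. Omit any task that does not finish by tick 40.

t=0: ready={C} → run C
t=1: ready={C,F} → run C
t=2: ready={C,D,F} → run C
t=3: ready={C,D,F,H} → run C
t=4: ready={C,D,F,G,H} → run C
t=5: ready={C,D,F,G,H} → run C
t=6: ready={C,D,F,G,H} → run C
t=7: ready={D,F,G,H} → run H
t=8: ready={D,F,G,H} → run H
t=9: ready={D,F,G,H} → run H
t=10: ready={D,F,G,H} → run H
t=11: ready={D,F,G,H} → run H
t=12: ready={D,F,G,H} → run H
t=13: ready={D,F,G,H} → run H
t=14: ready={D,F,G} → run D
t=15: ready={D,F,G} → run D
t=16: ready={D,F,G} → run D
t=17: ready={D,F,G} → run D
t=18: ready={D,F,G} → run D
t=19: ready={D,F,G} → run D
t=20: ready={D,F,G} → run D
t=21: ready={F,G} → run G
t=22: ready={F,G} → run G
t=23: ready={F,G} → run G
t=24: ready={F,G} → run G
t=25: ready={F,G} → run G
t=26: ready={F,G} → run G
t=27: ready={F,G} → run G
t=28: ready={F,G} → run G
t=29: ready={F} → run F
t=30: ready={F} → run F
t=31: ready={F} → run F
t=32: ready={F} → run F
t=33: ready={F} → run F
t=34: ready={F} → run F
t=35: ready={F} → run F
t=36: ready={F} → run F
t=37: (idle)
t=38: (idle)
t=39: (idle)
t=40: (idle)

completion order = C, H, D, G, F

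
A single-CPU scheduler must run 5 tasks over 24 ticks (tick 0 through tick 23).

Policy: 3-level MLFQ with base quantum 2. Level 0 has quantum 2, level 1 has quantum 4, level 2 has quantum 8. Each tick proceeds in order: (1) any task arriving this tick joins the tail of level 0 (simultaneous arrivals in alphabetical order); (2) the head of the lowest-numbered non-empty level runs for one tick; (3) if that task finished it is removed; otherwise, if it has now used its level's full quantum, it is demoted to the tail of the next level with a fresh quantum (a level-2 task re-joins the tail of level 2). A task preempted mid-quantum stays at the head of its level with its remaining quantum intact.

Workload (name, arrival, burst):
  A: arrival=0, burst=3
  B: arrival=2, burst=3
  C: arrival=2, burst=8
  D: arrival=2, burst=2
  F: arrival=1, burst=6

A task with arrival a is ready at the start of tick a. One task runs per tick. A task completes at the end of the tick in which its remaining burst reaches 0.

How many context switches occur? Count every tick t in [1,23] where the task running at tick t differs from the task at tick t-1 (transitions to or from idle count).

context switches = 9

t=0: L0/L1/L2 = A/-/- → run A
t=1: L0/L1/L2 = AF/-/- → run A
t=2: L0/L1/L2 = FBCD/A/- → run F
t=3: L0/L1/L2 = FBCD/A/- → run F
t=4: L0/L1/L2 = BCD/AF/- → run B
t=5: L0/L1/L2 = BCD/AF/- → run B
t=6: L0/L1/L2 = CD/AFB/- → run C
t=7: L0/L1/L2 = CD/AFB/- → run C
t=8: L0/L1/L2 = D/AFBC/- → run D
t=9: L0/L1/L2 = D/AFBC/- → run D
t=10: L0/L1/L2 = -/AFBC/- → run A
t=11: L0/L1/L2 = -/FBC/- → run F
t=12: L0/L1/L2 = -/FBC/- → run F
t=13: L0/L1/L2 = -/FBC/- → run F
t=14: L0/L1/L2 = -/FBC/- → run F
t=15: L0/L1/L2 = -/BC/- → run B
t=16: L0/L1/L2 = -/C/- → run C
t=17: L0/L1/L2 = -/C/- → run C
t=18: L0/L1/L2 = -/C/- → run C
t=19: L0/L1/L2 = -/C/- → run C
t=20: L0/L1/L2 = -/-/C → run C
t=21: L0/L1/L2 = -/-/C → run C
t=22: (idle)
t=23: (idle)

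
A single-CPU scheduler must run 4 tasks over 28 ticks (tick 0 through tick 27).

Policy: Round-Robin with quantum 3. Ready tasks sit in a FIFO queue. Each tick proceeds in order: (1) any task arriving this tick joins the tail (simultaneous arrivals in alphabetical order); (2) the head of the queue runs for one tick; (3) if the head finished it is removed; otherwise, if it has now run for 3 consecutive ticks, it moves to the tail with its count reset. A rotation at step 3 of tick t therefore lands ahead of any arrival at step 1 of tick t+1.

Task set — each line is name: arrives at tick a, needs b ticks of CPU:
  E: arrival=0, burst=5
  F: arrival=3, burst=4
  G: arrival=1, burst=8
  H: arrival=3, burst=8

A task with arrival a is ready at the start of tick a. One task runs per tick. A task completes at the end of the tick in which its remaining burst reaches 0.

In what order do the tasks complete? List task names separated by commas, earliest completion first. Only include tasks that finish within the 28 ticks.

completion order = E, F, G, H

t=0: queue=[E] q_used=0 → run E
t=1: queue=[E,G] q_used=1 → run E
t=2: queue=[E,G] q_used=2 → run E
t=3: queue=[G,E,F,H] q_used=0 → run G
t=4: queue=[G,E,F,H] q_used=1 → run G
t=5: queue=[G,E,F,H] q_used=2 → run G
t=6: queue=[E,F,H,G] q_used=0 → run E
t=7: queue=[E,F,H,G] q_used=1 → run E
t=8: queue=[F,H,G] q_used=0 → run F
t=9: queue=[F,H,G] q_used=1 → run F
t=10: queue=[F,H,G] q_used=2 → run F
t=11: queue=[H,G,F] q_used=0 → run H
t=12: queue=[H,G,F] q_used=1 → run H
t=13: queue=[H,G,F] q_used=2 → run H
t=14: queue=[G,F,H] q_used=0 → run G
t=15: queue=[G,F,H] q_used=1 → run G
t=16: queue=[G,F,H] q_used=2 → run G
t=17: queue=[F,H,G] q_used=0 → run F
t=18: queue=[H,G] q_used=0 → run H
t=19: queue=[H,G] q_used=1 → run H
t=20: queue=[H,G] q_used=2 → run H
t=21: queue=[G,H] q_used=0 → run G
t=22: queue=[G,H] q_used=1 → run G
t=23: queue=[H] q_used=0 → run H
t=24: queue=[H] q_used=1 → run H
t=25: (idle)
t=26: (idle)
t=27: (idle)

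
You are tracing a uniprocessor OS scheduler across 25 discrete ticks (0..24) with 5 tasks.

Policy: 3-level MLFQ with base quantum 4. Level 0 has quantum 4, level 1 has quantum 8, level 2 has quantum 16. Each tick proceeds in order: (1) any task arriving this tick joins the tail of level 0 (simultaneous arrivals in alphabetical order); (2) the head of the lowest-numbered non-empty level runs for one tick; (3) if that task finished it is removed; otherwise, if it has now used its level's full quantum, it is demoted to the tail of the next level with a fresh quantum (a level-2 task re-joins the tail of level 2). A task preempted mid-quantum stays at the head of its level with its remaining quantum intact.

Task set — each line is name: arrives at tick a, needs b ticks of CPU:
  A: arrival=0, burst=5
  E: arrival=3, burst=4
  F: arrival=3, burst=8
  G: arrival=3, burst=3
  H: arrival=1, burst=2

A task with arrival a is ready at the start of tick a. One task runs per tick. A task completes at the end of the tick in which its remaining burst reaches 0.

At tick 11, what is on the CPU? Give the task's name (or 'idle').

t=0: L0/L1/L2 = A/-/- → run A
t=1: L0/L1/L2 = AH/-/- → run A
t=2: L0/L1/L2 = AH/-/- → run A
t=3: L0/L1/L2 = AHEFG/-/- → run A
t=4: L0/L1/L2 = HEFG/A/- → run H
t=5: L0/L1/L2 = HEFG/A/- → run H
t=6: L0/L1/L2 = EFG/A/- → run E
t=7: L0/L1/L2 = EFG/A/- → run E
t=8: L0/L1/L2 = EFG/A/- → run E
t=9: L0/L1/L2 = EFG/A/- → run E
t=10: L0/L1/L2 = FG/A/- → run F
t=11: L0/L1/L2 = FG/A/- → run F
t=12: L0/L1/L2 = FG/A/- → run F
t=13: L0/L1/L2 = FG/A/- → run F
t=14: L0/L1/L2 = G/AF/- → run G
t=15: L0/L1/L2 = G/AF/- → run G
t=16: L0/L1/L2 = G/AF/- → run G
t=17: L0/L1/L2 = -/AF/- → run A
t=18: L0/L1/L2 = -/F/- → run F
t=19: L0/L1/L2 = -/F/- → run F
t=20: L0/L1/L2 = -/F/- → run F
t=21: L0/L1/L2 = -/F/- → run F
t=22: (idle)
t=23: (idle)
t=24: (idle)

running at tick 11 = F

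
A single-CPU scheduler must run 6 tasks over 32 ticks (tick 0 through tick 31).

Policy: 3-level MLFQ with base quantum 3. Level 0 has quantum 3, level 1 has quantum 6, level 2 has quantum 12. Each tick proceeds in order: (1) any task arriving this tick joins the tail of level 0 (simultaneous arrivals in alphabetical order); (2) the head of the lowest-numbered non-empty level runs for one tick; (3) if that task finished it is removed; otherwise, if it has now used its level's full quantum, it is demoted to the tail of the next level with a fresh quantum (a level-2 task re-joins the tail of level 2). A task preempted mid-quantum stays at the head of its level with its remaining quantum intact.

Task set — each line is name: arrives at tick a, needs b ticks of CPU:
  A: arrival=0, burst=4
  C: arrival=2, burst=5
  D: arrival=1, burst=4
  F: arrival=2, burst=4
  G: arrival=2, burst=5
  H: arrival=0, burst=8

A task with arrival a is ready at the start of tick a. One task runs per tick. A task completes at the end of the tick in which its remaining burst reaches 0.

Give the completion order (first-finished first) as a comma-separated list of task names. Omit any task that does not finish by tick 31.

t=0: L0/L1/L2 = AH/-/- → run A
t=1: L0/L1/L2 = AHD/-/- → run A
t=2: L0/L1/L2 = AHDCFG/-/- → run A
t=3: L0/L1/L2 = HDCFG/A/- → run H
t=4: L0/L1/L2 = HDCFG/A/- → run H
t=5: L0/L1/L2 = HDCFG/A/- → run H
t=6: L0/L1/L2 = DCFG/AH/- → run D
t=7: L0/L1/L2 = DCFG/AH/- → run D
t=8: L0/L1/L2 = DCFG/AH/- → run D
t=9: L0/L1/L2 = CFG/AHD/- → run C
t=10: L0/L1/L2 = CFG/AHD/- → run C
t=11: L0/L1/L2 = CFG/AHD/- → run C
t=12: L0/L1/L2 = FG/AHDC/- → run F
t=13: L0/L1/L2 = FG/AHDC/- → run F
t=14: L0/L1/L2 = FG/AHDC/- → run F
t=15: L0/L1/L2 = G/AHDCF/- → run G
t=16: L0/L1/L2 = G/AHDCF/- → run G
t=17: L0/L1/L2 = G/AHDCF/- → run G
t=18: L0/L1/L2 = -/AHDCFG/- → run A
t=19: L0/L1/L2 = -/HDCFG/- → run H
t=20: L0/L1/L2 = -/HDCFG/- → run H
t=21: L0/L1/L2 = -/HDCFG/- → run H
t=22: L0/L1/L2 = -/HDCFG/- → run H
t=23: L0/L1/L2 = -/HDCFG/- → run H
t=24: L0/L1/L2 = -/DCFG/- → run D
t=25: L0/L1/L2 = -/CFG/- → run C
t=26: L0/L1/L2 = -/CFG/- → run C
t=27: L0/L1/L2 = -/FG/- → run F
t=28: L0/L1/L2 = -/G/- → run G
t=29: L0/L1/L2 = -/G/- → run G
t=30: (idle)
t=31: (idle)

completion order = A, H, D, C, F, G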